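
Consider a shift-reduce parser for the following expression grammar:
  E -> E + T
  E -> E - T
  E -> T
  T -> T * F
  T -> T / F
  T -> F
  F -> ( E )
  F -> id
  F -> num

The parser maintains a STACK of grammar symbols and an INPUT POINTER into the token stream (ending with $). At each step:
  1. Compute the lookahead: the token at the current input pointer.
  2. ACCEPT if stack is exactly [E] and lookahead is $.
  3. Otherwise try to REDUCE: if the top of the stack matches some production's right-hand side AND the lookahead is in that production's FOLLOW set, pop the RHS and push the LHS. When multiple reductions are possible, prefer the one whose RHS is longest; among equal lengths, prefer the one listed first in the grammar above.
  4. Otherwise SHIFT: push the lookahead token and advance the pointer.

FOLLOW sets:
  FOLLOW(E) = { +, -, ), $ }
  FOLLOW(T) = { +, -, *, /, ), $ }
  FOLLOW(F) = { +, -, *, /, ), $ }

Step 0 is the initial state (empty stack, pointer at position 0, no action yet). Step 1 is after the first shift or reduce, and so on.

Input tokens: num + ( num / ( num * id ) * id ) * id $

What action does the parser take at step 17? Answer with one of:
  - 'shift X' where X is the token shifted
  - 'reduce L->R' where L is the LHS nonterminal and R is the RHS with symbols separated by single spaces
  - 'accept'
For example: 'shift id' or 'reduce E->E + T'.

Step 1: shift num. Stack=[num] ptr=1 lookahead=+ remaining=[+ ( num / ( num * id ) * id ) * id $]
Step 2: reduce F->num. Stack=[F] ptr=1 lookahead=+ remaining=[+ ( num / ( num * id ) * id ) * id $]
Step 3: reduce T->F. Stack=[T] ptr=1 lookahead=+ remaining=[+ ( num / ( num * id ) * id ) * id $]
Step 4: reduce E->T. Stack=[E] ptr=1 lookahead=+ remaining=[+ ( num / ( num * id ) * id ) * id $]
Step 5: shift +. Stack=[E +] ptr=2 lookahead=( remaining=[( num / ( num * id ) * id ) * id $]
Step 6: shift (. Stack=[E + (] ptr=3 lookahead=num remaining=[num / ( num * id ) * id ) * id $]
Step 7: shift num. Stack=[E + ( num] ptr=4 lookahead=/ remaining=[/ ( num * id ) * id ) * id $]
Step 8: reduce F->num. Stack=[E + ( F] ptr=4 lookahead=/ remaining=[/ ( num * id ) * id ) * id $]
Step 9: reduce T->F. Stack=[E + ( T] ptr=4 lookahead=/ remaining=[/ ( num * id ) * id ) * id $]
Step 10: shift /. Stack=[E + ( T /] ptr=5 lookahead=( remaining=[( num * id ) * id ) * id $]
Step 11: shift (. Stack=[E + ( T / (] ptr=6 lookahead=num remaining=[num * id ) * id ) * id $]
Step 12: shift num. Stack=[E + ( T / ( num] ptr=7 lookahead=* remaining=[* id ) * id ) * id $]
Step 13: reduce F->num. Stack=[E + ( T / ( F] ptr=7 lookahead=* remaining=[* id ) * id ) * id $]
Step 14: reduce T->F. Stack=[E + ( T / ( T] ptr=7 lookahead=* remaining=[* id ) * id ) * id $]
Step 15: shift *. Stack=[E + ( T / ( T *] ptr=8 lookahead=id remaining=[id ) * id ) * id $]
Step 16: shift id. Stack=[E + ( T / ( T * id] ptr=9 lookahead=) remaining=[) * id ) * id $]
Step 17: reduce F->id. Stack=[E + ( T / ( T * F] ptr=9 lookahead=) remaining=[) * id ) * id $]

Answer: reduce F->id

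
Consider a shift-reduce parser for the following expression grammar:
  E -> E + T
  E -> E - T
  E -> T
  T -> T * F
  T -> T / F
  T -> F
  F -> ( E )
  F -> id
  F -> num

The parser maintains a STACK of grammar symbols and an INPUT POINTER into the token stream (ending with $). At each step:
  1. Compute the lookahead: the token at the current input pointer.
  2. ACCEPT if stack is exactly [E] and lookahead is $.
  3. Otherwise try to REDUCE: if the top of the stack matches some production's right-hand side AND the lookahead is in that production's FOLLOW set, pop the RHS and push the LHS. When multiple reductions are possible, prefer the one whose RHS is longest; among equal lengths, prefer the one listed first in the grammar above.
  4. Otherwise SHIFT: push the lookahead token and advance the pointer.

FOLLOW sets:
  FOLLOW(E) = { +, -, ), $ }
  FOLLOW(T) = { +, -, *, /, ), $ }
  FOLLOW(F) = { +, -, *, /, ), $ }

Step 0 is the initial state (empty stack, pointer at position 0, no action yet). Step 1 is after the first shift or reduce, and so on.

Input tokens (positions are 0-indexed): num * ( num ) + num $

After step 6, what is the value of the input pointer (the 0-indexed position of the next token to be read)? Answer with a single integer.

Step 1: shift num. Stack=[num] ptr=1 lookahead=* remaining=[* ( num ) + num $]
Step 2: reduce F->num. Stack=[F] ptr=1 lookahead=* remaining=[* ( num ) + num $]
Step 3: reduce T->F. Stack=[T] ptr=1 lookahead=* remaining=[* ( num ) + num $]
Step 4: shift *. Stack=[T *] ptr=2 lookahead=( remaining=[( num ) + num $]
Step 5: shift (. Stack=[T * (] ptr=3 lookahead=num remaining=[num ) + num $]
Step 6: shift num. Stack=[T * ( num] ptr=4 lookahead=) remaining=[) + num $]

Answer: 4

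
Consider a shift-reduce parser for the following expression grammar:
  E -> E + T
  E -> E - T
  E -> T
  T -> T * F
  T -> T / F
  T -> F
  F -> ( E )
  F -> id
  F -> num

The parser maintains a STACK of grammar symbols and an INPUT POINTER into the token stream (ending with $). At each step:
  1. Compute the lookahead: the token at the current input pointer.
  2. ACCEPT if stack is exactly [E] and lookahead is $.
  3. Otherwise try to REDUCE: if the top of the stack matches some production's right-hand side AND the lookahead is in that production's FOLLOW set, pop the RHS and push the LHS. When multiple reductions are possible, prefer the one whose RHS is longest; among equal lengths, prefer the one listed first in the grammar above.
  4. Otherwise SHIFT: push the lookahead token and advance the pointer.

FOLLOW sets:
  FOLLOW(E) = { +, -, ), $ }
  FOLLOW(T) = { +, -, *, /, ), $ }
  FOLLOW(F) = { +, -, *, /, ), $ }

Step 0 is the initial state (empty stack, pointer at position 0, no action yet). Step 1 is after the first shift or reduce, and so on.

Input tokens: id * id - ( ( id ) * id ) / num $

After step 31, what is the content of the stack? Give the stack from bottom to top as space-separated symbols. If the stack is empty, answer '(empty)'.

Step 1: shift id. Stack=[id] ptr=1 lookahead=* remaining=[* id - ( ( id ) * id ) / num $]
Step 2: reduce F->id. Stack=[F] ptr=1 lookahead=* remaining=[* id - ( ( id ) * id ) / num $]
Step 3: reduce T->F. Stack=[T] ptr=1 lookahead=* remaining=[* id - ( ( id ) * id ) / num $]
Step 4: shift *. Stack=[T *] ptr=2 lookahead=id remaining=[id - ( ( id ) * id ) / num $]
Step 5: shift id. Stack=[T * id] ptr=3 lookahead=- remaining=[- ( ( id ) * id ) / num $]
Step 6: reduce F->id. Stack=[T * F] ptr=3 lookahead=- remaining=[- ( ( id ) * id ) / num $]
Step 7: reduce T->T * F. Stack=[T] ptr=3 lookahead=- remaining=[- ( ( id ) * id ) / num $]
Step 8: reduce E->T. Stack=[E] ptr=3 lookahead=- remaining=[- ( ( id ) * id ) / num $]
Step 9: shift -. Stack=[E -] ptr=4 lookahead=( remaining=[( ( id ) * id ) / num $]
Step 10: shift (. Stack=[E - (] ptr=5 lookahead=( remaining=[( id ) * id ) / num $]
Step 11: shift (. Stack=[E - ( (] ptr=6 lookahead=id remaining=[id ) * id ) / num $]
Step 12: shift id. Stack=[E - ( ( id] ptr=7 lookahead=) remaining=[) * id ) / num $]
Step 13: reduce F->id. Stack=[E - ( ( F] ptr=7 lookahead=) remaining=[) * id ) / num $]
Step 14: reduce T->F. Stack=[E - ( ( T] ptr=7 lookahead=) remaining=[) * id ) / num $]
Step 15: reduce E->T. Stack=[E - ( ( E] ptr=7 lookahead=) remaining=[) * id ) / num $]
Step 16: shift ). Stack=[E - ( ( E )] ptr=8 lookahead=* remaining=[* id ) / num $]
Step 17: reduce F->( E ). Stack=[E - ( F] ptr=8 lookahead=* remaining=[* id ) / num $]
Step 18: reduce T->F. Stack=[E - ( T] ptr=8 lookahead=* remaining=[* id ) / num $]
Step 19: shift *. Stack=[E - ( T *] ptr=9 lookahead=id remaining=[id ) / num $]
Step 20: shift id. Stack=[E - ( T * id] ptr=10 lookahead=) remaining=[) / num $]
Step 21: reduce F->id. Stack=[E - ( T * F] ptr=10 lookahead=) remaining=[) / num $]
Step 22: reduce T->T * F. Stack=[E - ( T] ptr=10 lookahead=) remaining=[) / num $]
Step 23: reduce E->T. Stack=[E - ( E] ptr=10 lookahead=) remaining=[) / num $]
Step 24: shift ). Stack=[E - ( E )] ptr=11 lookahead=/ remaining=[/ num $]
Step 25: reduce F->( E ). Stack=[E - F] ptr=11 lookahead=/ remaining=[/ num $]
Step 26: reduce T->F. Stack=[E - T] ptr=11 lookahead=/ remaining=[/ num $]
Step 27: shift /. Stack=[E - T /] ptr=12 lookahead=num remaining=[num $]
Step 28: shift num. Stack=[E - T / num] ptr=13 lookahead=$ remaining=[$]
Step 29: reduce F->num. Stack=[E - T / F] ptr=13 lookahead=$ remaining=[$]
Step 30: reduce T->T / F. Stack=[E - T] ptr=13 lookahead=$ remaining=[$]
Step 31: reduce E->E - T. Stack=[E] ptr=13 lookahead=$ remaining=[$]

Answer: E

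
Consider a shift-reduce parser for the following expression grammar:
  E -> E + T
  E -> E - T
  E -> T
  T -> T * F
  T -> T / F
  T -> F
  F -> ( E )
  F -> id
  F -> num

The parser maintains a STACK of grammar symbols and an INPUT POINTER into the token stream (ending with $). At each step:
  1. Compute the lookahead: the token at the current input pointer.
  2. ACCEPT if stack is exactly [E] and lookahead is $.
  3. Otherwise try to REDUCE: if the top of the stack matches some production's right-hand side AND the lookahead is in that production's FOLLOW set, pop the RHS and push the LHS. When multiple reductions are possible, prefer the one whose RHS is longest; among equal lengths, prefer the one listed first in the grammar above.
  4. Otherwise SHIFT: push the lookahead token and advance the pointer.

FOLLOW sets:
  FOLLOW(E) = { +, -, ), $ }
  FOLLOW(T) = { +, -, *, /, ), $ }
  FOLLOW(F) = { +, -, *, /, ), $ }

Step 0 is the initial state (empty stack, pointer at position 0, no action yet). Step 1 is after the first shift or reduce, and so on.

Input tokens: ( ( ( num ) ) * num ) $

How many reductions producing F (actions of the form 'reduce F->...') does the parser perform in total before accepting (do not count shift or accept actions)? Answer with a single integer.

Step 1: shift (. Stack=[(] ptr=1 lookahead=( remaining=[( ( num ) ) * num ) $]
Step 2: shift (. Stack=[( (] ptr=2 lookahead=( remaining=[( num ) ) * num ) $]
Step 3: shift (. Stack=[( ( (] ptr=3 lookahead=num remaining=[num ) ) * num ) $]
Step 4: shift num. Stack=[( ( ( num] ptr=4 lookahead=) remaining=[) ) * num ) $]
Step 5: reduce F->num. Stack=[( ( ( F] ptr=4 lookahead=) remaining=[) ) * num ) $]
Step 6: reduce T->F. Stack=[( ( ( T] ptr=4 lookahead=) remaining=[) ) * num ) $]
Step 7: reduce E->T. Stack=[( ( ( E] ptr=4 lookahead=) remaining=[) ) * num ) $]
Step 8: shift ). Stack=[( ( ( E )] ptr=5 lookahead=) remaining=[) * num ) $]
Step 9: reduce F->( E ). Stack=[( ( F] ptr=5 lookahead=) remaining=[) * num ) $]
Step 10: reduce T->F. Stack=[( ( T] ptr=5 lookahead=) remaining=[) * num ) $]
Step 11: reduce E->T. Stack=[( ( E] ptr=5 lookahead=) remaining=[) * num ) $]
Step 12: shift ). Stack=[( ( E )] ptr=6 lookahead=* remaining=[* num ) $]
Step 13: reduce F->( E ). Stack=[( F] ptr=6 lookahead=* remaining=[* num ) $]
Step 14: reduce T->F. Stack=[( T] ptr=6 lookahead=* remaining=[* num ) $]
Step 15: shift *. Stack=[( T *] ptr=7 lookahead=num remaining=[num ) $]
Step 16: shift num. Stack=[( T * num] ptr=8 lookahead=) remaining=[) $]
Step 17: reduce F->num. Stack=[( T * F] ptr=8 lookahead=) remaining=[) $]
Step 18: reduce T->T * F. Stack=[( T] ptr=8 lookahead=) remaining=[) $]
Step 19: reduce E->T. Stack=[( E] ptr=8 lookahead=) remaining=[) $]
Step 20: shift ). Stack=[( E )] ptr=9 lookahead=$ remaining=[$]
Step 21: reduce F->( E ). Stack=[F] ptr=9 lookahead=$ remaining=[$]
Step 22: reduce T->F. Stack=[T] ptr=9 lookahead=$ remaining=[$]
Step 23: reduce E->T. Stack=[E] ptr=9 lookahead=$ remaining=[$]
Step 24: accept. Stack=[E] ptr=9 lookahead=$ remaining=[$]

Answer: 5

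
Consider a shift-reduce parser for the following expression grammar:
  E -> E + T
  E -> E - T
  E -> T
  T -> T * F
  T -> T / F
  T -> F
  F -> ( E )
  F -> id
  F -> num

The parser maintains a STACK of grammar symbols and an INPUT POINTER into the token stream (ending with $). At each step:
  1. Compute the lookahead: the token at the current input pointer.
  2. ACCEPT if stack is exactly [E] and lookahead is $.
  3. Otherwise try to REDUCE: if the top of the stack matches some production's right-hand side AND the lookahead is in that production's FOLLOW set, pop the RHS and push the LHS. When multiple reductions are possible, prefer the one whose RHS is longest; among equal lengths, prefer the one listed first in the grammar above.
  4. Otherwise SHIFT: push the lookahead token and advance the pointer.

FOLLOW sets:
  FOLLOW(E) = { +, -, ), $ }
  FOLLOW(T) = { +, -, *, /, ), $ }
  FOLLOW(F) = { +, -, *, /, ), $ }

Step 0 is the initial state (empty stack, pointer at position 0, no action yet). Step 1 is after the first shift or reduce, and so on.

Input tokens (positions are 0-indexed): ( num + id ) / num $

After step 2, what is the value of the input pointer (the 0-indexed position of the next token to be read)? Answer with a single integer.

Answer: 2

Derivation:
Step 1: shift (. Stack=[(] ptr=1 lookahead=num remaining=[num + id ) / num $]
Step 2: shift num. Stack=[( num] ptr=2 lookahead=+ remaining=[+ id ) / num $]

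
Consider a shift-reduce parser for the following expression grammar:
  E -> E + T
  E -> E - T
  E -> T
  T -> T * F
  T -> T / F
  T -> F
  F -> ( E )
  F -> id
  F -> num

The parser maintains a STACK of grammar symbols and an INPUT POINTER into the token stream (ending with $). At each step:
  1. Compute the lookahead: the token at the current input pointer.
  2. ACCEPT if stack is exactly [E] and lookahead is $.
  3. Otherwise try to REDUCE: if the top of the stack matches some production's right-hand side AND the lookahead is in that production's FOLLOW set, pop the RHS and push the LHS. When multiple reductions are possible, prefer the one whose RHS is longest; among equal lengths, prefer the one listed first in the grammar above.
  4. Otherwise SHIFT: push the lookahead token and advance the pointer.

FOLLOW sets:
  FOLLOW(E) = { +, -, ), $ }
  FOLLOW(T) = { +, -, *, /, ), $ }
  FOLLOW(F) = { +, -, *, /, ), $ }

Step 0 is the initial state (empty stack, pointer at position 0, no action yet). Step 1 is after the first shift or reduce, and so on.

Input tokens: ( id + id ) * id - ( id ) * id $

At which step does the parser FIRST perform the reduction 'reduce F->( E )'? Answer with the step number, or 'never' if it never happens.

Step 1: shift (. Stack=[(] ptr=1 lookahead=id remaining=[id + id ) * id - ( id ) * id $]
Step 2: shift id. Stack=[( id] ptr=2 lookahead=+ remaining=[+ id ) * id - ( id ) * id $]
Step 3: reduce F->id. Stack=[( F] ptr=2 lookahead=+ remaining=[+ id ) * id - ( id ) * id $]
Step 4: reduce T->F. Stack=[( T] ptr=2 lookahead=+ remaining=[+ id ) * id - ( id ) * id $]
Step 5: reduce E->T. Stack=[( E] ptr=2 lookahead=+ remaining=[+ id ) * id - ( id ) * id $]
Step 6: shift +. Stack=[( E +] ptr=3 lookahead=id remaining=[id ) * id - ( id ) * id $]
Step 7: shift id. Stack=[( E + id] ptr=4 lookahead=) remaining=[) * id - ( id ) * id $]
Step 8: reduce F->id. Stack=[( E + F] ptr=4 lookahead=) remaining=[) * id - ( id ) * id $]
Step 9: reduce T->F. Stack=[( E + T] ptr=4 lookahead=) remaining=[) * id - ( id ) * id $]
Step 10: reduce E->E + T. Stack=[( E] ptr=4 lookahead=) remaining=[) * id - ( id ) * id $]
Step 11: shift ). Stack=[( E )] ptr=5 lookahead=* remaining=[* id - ( id ) * id $]
Step 12: reduce F->( E ). Stack=[F] ptr=5 lookahead=* remaining=[* id - ( id ) * id $]

Answer: 12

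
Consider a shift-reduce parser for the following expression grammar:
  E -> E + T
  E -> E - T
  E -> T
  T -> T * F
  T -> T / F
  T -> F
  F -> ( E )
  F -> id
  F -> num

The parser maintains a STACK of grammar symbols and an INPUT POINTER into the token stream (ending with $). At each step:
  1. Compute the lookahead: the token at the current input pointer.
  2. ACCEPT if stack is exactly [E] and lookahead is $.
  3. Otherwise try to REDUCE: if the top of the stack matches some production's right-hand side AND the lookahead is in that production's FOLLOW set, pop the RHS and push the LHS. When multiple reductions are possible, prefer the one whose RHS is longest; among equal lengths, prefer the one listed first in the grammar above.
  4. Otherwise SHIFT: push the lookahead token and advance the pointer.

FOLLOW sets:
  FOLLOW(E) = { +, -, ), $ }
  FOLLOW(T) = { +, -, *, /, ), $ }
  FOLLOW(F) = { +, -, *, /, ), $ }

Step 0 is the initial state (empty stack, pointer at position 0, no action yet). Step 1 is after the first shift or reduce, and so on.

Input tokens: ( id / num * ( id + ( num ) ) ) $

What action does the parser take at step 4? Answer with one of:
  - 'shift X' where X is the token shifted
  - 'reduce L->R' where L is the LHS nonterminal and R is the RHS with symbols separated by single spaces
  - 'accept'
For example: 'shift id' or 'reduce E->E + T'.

Answer: reduce T->F

Derivation:
Step 1: shift (. Stack=[(] ptr=1 lookahead=id remaining=[id / num * ( id + ( num ) ) ) $]
Step 2: shift id. Stack=[( id] ptr=2 lookahead=/ remaining=[/ num * ( id + ( num ) ) ) $]
Step 3: reduce F->id. Stack=[( F] ptr=2 lookahead=/ remaining=[/ num * ( id + ( num ) ) ) $]
Step 4: reduce T->F. Stack=[( T] ptr=2 lookahead=/ remaining=[/ num * ( id + ( num ) ) ) $]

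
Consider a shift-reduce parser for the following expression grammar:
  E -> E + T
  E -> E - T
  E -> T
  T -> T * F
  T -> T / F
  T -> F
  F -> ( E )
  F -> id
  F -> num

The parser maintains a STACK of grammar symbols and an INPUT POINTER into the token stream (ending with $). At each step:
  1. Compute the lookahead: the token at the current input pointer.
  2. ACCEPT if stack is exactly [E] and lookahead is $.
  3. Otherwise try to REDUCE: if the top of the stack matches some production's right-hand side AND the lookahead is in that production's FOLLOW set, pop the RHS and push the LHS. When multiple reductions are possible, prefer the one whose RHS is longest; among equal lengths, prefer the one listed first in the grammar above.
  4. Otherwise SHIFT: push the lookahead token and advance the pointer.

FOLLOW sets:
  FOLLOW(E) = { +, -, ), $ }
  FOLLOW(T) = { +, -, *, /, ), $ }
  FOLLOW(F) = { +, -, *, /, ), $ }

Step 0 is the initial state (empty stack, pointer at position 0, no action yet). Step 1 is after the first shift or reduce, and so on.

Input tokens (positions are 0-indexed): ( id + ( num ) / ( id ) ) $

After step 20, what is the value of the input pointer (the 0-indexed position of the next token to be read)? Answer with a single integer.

Step 1: shift (. Stack=[(] ptr=1 lookahead=id remaining=[id + ( num ) / ( id ) ) $]
Step 2: shift id. Stack=[( id] ptr=2 lookahead=+ remaining=[+ ( num ) / ( id ) ) $]
Step 3: reduce F->id. Stack=[( F] ptr=2 lookahead=+ remaining=[+ ( num ) / ( id ) ) $]
Step 4: reduce T->F. Stack=[( T] ptr=2 lookahead=+ remaining=[+ ( num ) / ( id ) ) $]
Step 5: reduce E->T. Stack=[( E] ptr=2 lookahead=+ remaining=[+ ( num ) / ( id ) ) $]
Step 6: shift +. Stack=[( E +] ptr=3 lookahead=( remaining=[( num ) / ( id ) ) $]
Step 7: shift (. Stack=[( E + (] ptr=4 lookahead=num remaining=[num ) / ( id ) ) $]
Step 8: shift num. Stack=[( E + ( num] ptr=5 lookahead=) remaining=[) / ( id ) ) $]
Step 9: reduce F->num. Stack=[( E + ( F] ptr=5 lookahead=) remaining=[) / ( id ) ) $]
Step 10: reduce T->F. Stack=[( E + ( T] ptr=5 lookahead=) remaining=[) / ( id ) ) $]
Step 11: reduce E->T. Stack=[( E + ( E] ptr=5 lookahead=) remaining=[) / ( id ) ) $]
Step 12: shift ). Stack=[( E + ( E )] ptr=6 lookahead=/ remaining=[/ ( id ) ) $]
Step 13: reduce F->( E ). Stack=[( E + F] ptr=6 lookahead=/ remaining=[/ ( id ) ) $]
Step 14: reduce T->F. Stack=[( E + T] ptr=6 lookahead=/ remaining=[/ ( id ) ) $]
Step 15: shift /. Stack=[( E + T /] ptr=7 lookahead=( remaining=[( id ) ) $]
Step 16: shift (. Stack=[( E + T / (] ptr=8 lookahead=id remaining=[id ) ) $]
Step 17: shift id. Stack=[( E + T / ( id] ptr=9 lookahead=) remaining=[) ) $]
Step 18: reduce F->id. Stack=[( E + T / ( F] ptr=9 lookahead=) remaining=[) ) $]
Step 19: reduce T->F. Stack=[( E + T / ( T] ptr=9 lookahead=) remaining=[) ) $]
Step 20: reduce E->T. Stack=[( E + T / ( E] ptr=9 lookahead=) remaining=[) ) $]

Answer: 9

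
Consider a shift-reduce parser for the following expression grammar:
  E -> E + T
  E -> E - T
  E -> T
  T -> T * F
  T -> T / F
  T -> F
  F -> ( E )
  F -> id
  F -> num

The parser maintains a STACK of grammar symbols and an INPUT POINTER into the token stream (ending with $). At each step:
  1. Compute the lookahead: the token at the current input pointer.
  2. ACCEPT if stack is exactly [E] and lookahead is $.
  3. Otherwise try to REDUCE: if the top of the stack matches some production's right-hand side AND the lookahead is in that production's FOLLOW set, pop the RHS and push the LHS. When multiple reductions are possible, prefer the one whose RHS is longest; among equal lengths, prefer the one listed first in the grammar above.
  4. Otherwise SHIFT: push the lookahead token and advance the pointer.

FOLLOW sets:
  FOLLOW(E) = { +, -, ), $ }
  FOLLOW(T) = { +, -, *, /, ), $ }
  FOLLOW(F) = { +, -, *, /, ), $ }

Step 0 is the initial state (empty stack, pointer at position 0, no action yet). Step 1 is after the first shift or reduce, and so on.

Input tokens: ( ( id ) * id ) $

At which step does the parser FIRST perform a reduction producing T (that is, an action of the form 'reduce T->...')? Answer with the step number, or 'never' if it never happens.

Step 1: shift (. Stack=[(] ptr=1 lookahead=( remaining=[( id ) * id ) $]
Step 2: shift (. Stack=[( (] ptr=2 lookahead=id remaining=[id ) * id ) $]
Step 3: shift id. Stack=[( ( id] ptr=3 lookahead=) remaining=[) * id ) $]
Step 4: reduce F->id. Stack=[( ( F] ptr=3 lookahead=) remaining=[) * id ) $]
Step 5: reduce T->F. Stack=[( ( T] ptr=3 lookahead=) remaining=[) * id ) $]

Answer: 5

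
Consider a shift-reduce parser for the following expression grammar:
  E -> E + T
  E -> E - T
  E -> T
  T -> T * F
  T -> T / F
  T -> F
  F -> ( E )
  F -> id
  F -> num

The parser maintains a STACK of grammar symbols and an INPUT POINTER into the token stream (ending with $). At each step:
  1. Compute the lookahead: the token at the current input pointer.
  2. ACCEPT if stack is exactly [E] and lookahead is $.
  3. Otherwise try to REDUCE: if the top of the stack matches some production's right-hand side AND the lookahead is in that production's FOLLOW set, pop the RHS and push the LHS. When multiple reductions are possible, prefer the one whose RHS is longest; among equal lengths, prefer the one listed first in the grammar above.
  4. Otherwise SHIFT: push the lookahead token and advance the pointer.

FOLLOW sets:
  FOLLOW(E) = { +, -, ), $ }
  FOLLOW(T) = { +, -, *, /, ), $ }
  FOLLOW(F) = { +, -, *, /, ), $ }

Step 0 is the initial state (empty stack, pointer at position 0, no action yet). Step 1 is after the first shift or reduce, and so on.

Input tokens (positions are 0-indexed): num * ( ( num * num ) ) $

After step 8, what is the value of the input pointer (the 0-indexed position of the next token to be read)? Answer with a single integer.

Step 1: shift num. Stack=[num] ptr=1 lookahead=* remaining=[* ( ( num * num ) ) $]
Step 2: reduce F->num. Stack=[F] ptr=1 lookahead=* remaining=[* ( ( num * num ) ) $]
Step 3: reduce T->F. Stack=[T] ptr=1 lookahead=* remaining=[* ( ( num * num ) ) $]
Step 4: shift *. Stack=[T *] ptr=2 lookahead=( remaining=[( ( num * num ) ) $]
Step 5: shift (. Stack=[T * (] ptr=3 lookahead=( remaining=[( num * num ) ) $]
Step 6: shift (. Stack=[T * ( (] ptr=4 lookahead=num remaining=[num * num ) ) $]
Step 7: shift num. Stack=[T * ( ( num] ptr=5 lookahead=* remaining=[* num ) ) $]
Step 8: reduce F->num. Stack=[T * ( ( F] ptr=5 lookahead=* remaining=[* num ) ) $]

Answer: 5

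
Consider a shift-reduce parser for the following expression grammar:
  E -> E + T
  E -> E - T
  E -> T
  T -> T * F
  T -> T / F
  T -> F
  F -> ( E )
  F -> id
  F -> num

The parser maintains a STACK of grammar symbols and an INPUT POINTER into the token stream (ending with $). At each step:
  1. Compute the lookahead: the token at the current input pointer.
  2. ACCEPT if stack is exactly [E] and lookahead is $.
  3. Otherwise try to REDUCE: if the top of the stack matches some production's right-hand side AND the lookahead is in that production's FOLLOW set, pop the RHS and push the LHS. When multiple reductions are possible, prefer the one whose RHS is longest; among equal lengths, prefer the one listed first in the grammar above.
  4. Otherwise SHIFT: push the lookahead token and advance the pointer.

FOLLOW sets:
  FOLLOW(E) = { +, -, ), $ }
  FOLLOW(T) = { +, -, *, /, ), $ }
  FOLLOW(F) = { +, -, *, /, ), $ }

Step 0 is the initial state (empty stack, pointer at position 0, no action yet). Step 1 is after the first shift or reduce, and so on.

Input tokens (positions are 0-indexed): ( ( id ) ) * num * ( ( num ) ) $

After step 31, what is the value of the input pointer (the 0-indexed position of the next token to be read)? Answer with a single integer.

Answer: 13

Derivation:
Step 1: shift (. Stack=[(] ptr=1 lookahead=( remaining=[( id ) ) * num * ( ( num ) ) $]
Step 2: shift (. Stack=[( (] ptr=2 lookahead=id remaining=[id ) ) * num * ( ( num ) ) $]
Step 3: shift id. Stack=[( ( id] ptr=3 lookahead=) remaining=[) ) * num * ( ( num ) ) $]
Step 4: reduce F->id. Stack=[( ( F] ptr=3 lookahead=) remaining=[) ) * num * ( ( num ) ) $]
Step 5: reduce T->F. Stack=[( ( T] ptr=3 lookahead=) remaining=[) ) * num * ( ( num ) ) $]
Step 6: reduce E->T. Stack=[( ( E] ptr=3 lookahead=) remaining=[) ) * num * ( ( num ) ) $]
Step 7: shift ). Stack=[( ( E )] ptr=4 lookahead=) remaining=[) * num * ( ( num ) ) $]
Step 8: reduce F->( E ). Stack=[( F] ptr=4 lookahead=) remaining=[) * num * ( ( num ) ) $]
Step 9: reduce T->F. Stack=[( T] ptr=4 lookahead=) remaining=[) * num * ( ( num ) ) $]
Step 10: reduce E->T. Stack=[( E] ptr=4 lookahead=) remaining=[) * num * ( ( num ) ) $]
Step 11: shift ). Stack=[( E )] ptr=5 lookahead=* remaining=[* num * ( ( num ) ) $]
Step 12: reduce F->( E ). Stack=[F] ptr=5 lookahead=* remaining=[* num * ( ( num ) ) $]
Step 13: reduce T->F. Stack=[T] ptr=5 lookahead=* remaining=[* num * ( ( num ) ) $]
Step 14: shift *. Stack=[T *] ptr=6 lookahead=num remaining=[num * ( ( num ) ) $]
Step 15: shift num. Stack=[T * num] ptr=7 lookahead=* remaining=[* ( ( num ) ) $]
Step 16: reduce F->num. Stack=[T * F] ptr=7 lookahead=* remaining=[* ( ( num ) ) $]
Step 17: reduce T->T * F. Stack=[T] ptr=7 lookahead=* remaining=[* ( ( num ) ) $]
Step 18: shift *. Stack=[T *] ptr=8 lookahead=( remaining=[( ( num ) ) $]
Step 19: shift (. Stack=[T * (] ptr=9 lookahead=( remaining=[( num ) ) $]
Step 20: shift (. Stack=[T * ( (] ptr=10 lookahead=num remaining=[num ) ) $]
Step 21: shift num. Stack=[T * ( ( num] ptr=11 lookahead=) remaining=[) ) $]
Step 22: reduce F->num. Stack=[T * ( ( F] ptr=11 lookahead=) remaining=[) ) $]
Step 23: reduce T->F. Stack=[T * ( ( T] ptr=11 lookahead=) remaining=[) ) $]
Step 24: reduce E->T. Stack=[T * ( ( E] ptr=11 lookahead=) remaining=[) ) $]
Step 25: shift ). Stack=[T * ( ( E )] ptr=12 lookahead=) remaining=[) $]
Step 26: reduce F->( E ). Stack=[T * ( F] ptr=12 lookahead=) remaining=[) $]
Step 27: reduce T->F. Stack=[T * ( T] ptr=12 lookahead=) remaining=[) $]
Step 28: reduce E->T. Stack=[T * ( E] ptr=12 lookahead=) remaining=[) $]
Step 29: shift ). Stack=[T * ( E )] ptr=13 lookahead=$ remaining=[$]
Step 30: reduce F->( E ). Stack=[T * F] ptr=13 lookahead=$ remaining=[$]
Step 31: reduce T->T * F. Stack=[T] ptr=13 lookahead=$ remaining=[$]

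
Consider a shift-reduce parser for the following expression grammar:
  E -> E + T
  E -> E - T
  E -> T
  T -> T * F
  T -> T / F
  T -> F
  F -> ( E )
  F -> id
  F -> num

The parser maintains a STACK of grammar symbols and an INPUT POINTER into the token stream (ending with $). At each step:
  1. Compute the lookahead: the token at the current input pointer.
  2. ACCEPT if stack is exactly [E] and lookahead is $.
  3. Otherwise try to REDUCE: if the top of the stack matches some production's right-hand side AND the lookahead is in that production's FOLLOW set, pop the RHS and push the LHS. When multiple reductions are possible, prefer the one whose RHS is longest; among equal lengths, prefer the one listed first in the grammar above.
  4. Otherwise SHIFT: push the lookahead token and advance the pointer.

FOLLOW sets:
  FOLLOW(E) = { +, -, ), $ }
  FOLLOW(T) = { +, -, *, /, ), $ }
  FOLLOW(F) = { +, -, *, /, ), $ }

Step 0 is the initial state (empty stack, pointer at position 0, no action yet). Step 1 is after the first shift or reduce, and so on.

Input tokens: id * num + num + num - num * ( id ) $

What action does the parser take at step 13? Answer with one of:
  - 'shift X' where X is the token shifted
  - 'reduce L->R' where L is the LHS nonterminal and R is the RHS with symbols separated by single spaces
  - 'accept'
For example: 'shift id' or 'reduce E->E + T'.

Step 1: shift id. Stack=[id] ptr=1 lookahead=* remaining=[* num + num + num - num * ( id ) $]
Step 2: reduce F->id. Stack=[F] ptr=1 lookahead=* remaining=[* num + num + num - num * ( id ) $]
Step 3: reduce T->F. Stack=[T] ptr=1 lookahead=* remaining=[* num + num + num - num * ( id ) $]
Step 4: shift *. Stack=[T *] ptr=2 lookahead=num remaining=[num + num + num - num * ( id ) $]
Step 5: shift num. Stack=[T * num] ptr=3 lookahead=+ remaining=[+ num + num - num * ( id ) $]
Step 6: reduce F->num. Stack=[T * F] ptr=3 lookahead=+ remaining=[+ num + num - num * ( id ) $]
Step 7: reduce T->T * F. Stack=[T] ptr=3 lookahead=+ remaining=[+ num + num - num * ( id ) $]
Step 8: reduce E->T. Stack=[E] ptr=3 lookahead=+ remaining=[+ num + num - num * ( id ) $]
Step 9: shift +. Stack=[E +] ptr=4 lookahead=num remaining=[num + num - num * ( id ) $]
Step 10: shift num. Stack=[E + num] ptr=5 lookahead=+ remaining=[+ num - num * ( id ) $]
Step 11: reduce F->num. Stack=[E + F] ptr=5 lookahead=+ remaining=[+ num - num * ( id ) $]
Step 12: reduce T->F. Stack=[E + T] ptr=5 lookahead=+ remaining=[+ num - num * ( id ) $]
Step 13: reduce E->E + T. Stack=[E] ptr=5 lookahead=+ remaining=[+ num - num * ( id ) $]

Answer: reduce E->E + T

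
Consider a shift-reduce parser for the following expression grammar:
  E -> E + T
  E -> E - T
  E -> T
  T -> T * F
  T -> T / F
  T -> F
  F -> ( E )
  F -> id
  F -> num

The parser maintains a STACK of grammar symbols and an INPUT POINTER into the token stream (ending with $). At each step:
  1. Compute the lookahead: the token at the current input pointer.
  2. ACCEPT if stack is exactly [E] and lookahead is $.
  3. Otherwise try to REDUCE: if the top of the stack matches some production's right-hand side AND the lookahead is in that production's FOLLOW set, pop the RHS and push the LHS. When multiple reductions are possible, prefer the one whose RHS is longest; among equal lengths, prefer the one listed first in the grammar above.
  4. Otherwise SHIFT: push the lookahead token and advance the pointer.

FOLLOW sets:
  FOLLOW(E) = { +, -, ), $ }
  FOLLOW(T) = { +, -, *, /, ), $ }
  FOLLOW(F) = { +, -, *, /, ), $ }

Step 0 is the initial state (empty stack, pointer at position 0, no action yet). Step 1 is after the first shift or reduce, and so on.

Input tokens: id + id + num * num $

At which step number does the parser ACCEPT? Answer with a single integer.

Answer: 19

Derivation:
Step 1: shift id. Stack=[id] ptr=1 lookahead=+ remaining=[+ id + num * num $]
Step 2: reduce F->id. Stack=[F] ptr=1 lookahead=+ remaining=[+ id + num * num $]
Step 3: reduce T->F. Stack=[T] ptr=1 lookahead=+ remaining=[+ id + num * num $]
Step 4: reduce E->T. Stack=[E] ptr=1 lookahead=+ remaining=[+ id + num * num $]
Step 5: shift +. Stack=[E +] ptr=2 lookahead=id remaining=[id + num * num $]
Step 6: shift id. Stack=[E + id] ptr=3 lookahead=+ remaining=[+ num * num $]
Step 7: reduce F->id. Stack=[E + F] ptr=3 lookahead=+ remaining=[+ num * num $]
Step 8: reduce T->F. Stack=[E + T] ptr=3 lookahead=+ remaining=[+ num * num $]
Step 9: reduce E->E + T. Stack=[E] ptr=3 lookahead=+ remaining=[+ num * num $]
Step 10: shift +. Stack=[E +] ptr=4 lookahead=num remaining=[num * num $]
Step 11: shift num. Stack=[E + num] ptr=5 lookahead=* remaining=[* num $]
Step 12: reduce F->num. Stack=[E + F] ptr=5 lookahead=* remaining=[* num $]
Step 13: reduce T->F. Stack=[E + T] ptr=5 lookahead=* remaining=[* num $]
Step 14: shift *. Stack=[E + T *] ptr=6 lookahead=num remaining=[num $]
Step 15: shift num. Stack=[E + T * num] ptr=7 lookahead=$ remaining=[$]
Step 16: reduce F->num. Stack=[E + T * F] ptr=7 lookahead=$ remaining=[$]
Step 17: reduce T->T * F. Stack=[E + T] ptr=7 lookahead=$ remaining=[$]
Step 18: reduce E->E + T. Stack=[E] ptr=7 lookahead=$ remaining=[$]
Step 19: accept. Stack=[E] ptr=7 lookahead=$ remaining=[$]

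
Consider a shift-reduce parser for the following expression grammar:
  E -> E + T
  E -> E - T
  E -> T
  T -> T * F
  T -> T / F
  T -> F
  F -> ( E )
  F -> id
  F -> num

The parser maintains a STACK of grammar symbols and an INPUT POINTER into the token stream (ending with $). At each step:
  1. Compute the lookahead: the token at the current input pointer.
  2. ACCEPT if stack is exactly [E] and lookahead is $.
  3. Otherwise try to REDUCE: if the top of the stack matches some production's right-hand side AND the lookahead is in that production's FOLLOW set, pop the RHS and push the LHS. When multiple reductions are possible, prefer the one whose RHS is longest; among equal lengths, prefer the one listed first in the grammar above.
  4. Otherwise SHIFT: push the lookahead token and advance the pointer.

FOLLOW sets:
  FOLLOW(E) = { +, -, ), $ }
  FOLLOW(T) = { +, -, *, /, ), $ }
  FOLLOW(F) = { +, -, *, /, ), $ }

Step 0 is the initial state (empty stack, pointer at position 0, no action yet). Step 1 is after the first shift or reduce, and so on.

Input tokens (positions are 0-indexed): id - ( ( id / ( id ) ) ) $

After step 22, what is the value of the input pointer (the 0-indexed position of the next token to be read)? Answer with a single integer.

Step 1: shift id. Stack=[id] ptr=1 lookahead=- remaining=[- ( ( id / ( id ) ) ) $]
Step 2: reduce F->id. Stack=[F] ptr=1 lookahead=- remaining=[- ( ( id / ( id ) ) ) $]
Step 3: reduce T->F. Stack=[T] ptr=1 lookahead=- remaining=[- ( ( id / ( id ) ) ) $]
Step 4: reduce E->T. Stack=[E] ptr=1 lookahead=- remaining=[- ( ( id / ( id ) ) ) $]
Step 5: shift -. Stack=[E -] ptr=2 lookahead=( remaining=[( ( id / ( id ) ) ) $]
Step 6: shift (. Stack=[E - (] ptr=3 lookahead=( remaining=[( id / ( id ) ) ) $]
Step 7: shift (. Stack=[E - ( (] ptr=4 lookahead=id remaining=[id / ( id ) ) ) $]
Step 8: shift id. Stack=[E - ( ( id] ptr=5 lookahead=/ remaining=[/ ( id ) ) ) $]
Step 9: reduce F->id. Stack=[E - ( ( F] ptr=5 lookahead=/ remaining=[/ ( id ) ) ) $]
Step 10: reduce T->F. Stack=[E - ( ( T] ptr=5 lookahead=/ remaining=[/ ( id ) ) ) $]
Step 11: shift /. Stack=[E - ( ( T /] ptr=6 lookahead=( remaining=[( id ) ) ) $]
Step 12: shift (. Stack=[E - ( ( T / (] ptr=7 lookahead=id remaining=[id ) ) ) $]
Step 13: shift id. Stack=[E - ( ( T / ( id] ptr=8 lookahead=) remaining=[) ) ) $]
Step 14: reduce F->id. Stack=[E - ( ( T / ( F] ptr=8 lookahead=) remaining=[) ) ) $]
Step 15: reduce T->F. Stack=[E - ( ( T / ( T] ptr=8 lookahead=) remaining=[) ) ) $]
Step 16: reduce E->T. Stack=[E - ( ( T / ( E] ptr=8 lookahead=) remaining=[) ) ) $]
Step 17: shift ). Stack=[E - ( ( T / ( E )] ptr=9 lookahead=) remaining=[) ) $]
Step 18: reduce F->( E ). Stack=[E - ( ( T / F] ptr=9 lookahead=) remaining=[) ) $]
Step 19: reduce T->T / F. Stack=[E - ( ( T] ptr=9 lookahead=) remaining=[) ) $]
Step 20: reduce E->T. Stack=[E - ( ( E] ptr=9 lookahead=) remaining=[) ) $]
Step 21: shift ). Stack=[E - ( ( E )] ptr=10 lookahead=) remaining=[) $]
Step 22: reduce F->( E ). Stack=[E - ( F] ptr=10 lookahead=) remaining=[) $]

Answer: 10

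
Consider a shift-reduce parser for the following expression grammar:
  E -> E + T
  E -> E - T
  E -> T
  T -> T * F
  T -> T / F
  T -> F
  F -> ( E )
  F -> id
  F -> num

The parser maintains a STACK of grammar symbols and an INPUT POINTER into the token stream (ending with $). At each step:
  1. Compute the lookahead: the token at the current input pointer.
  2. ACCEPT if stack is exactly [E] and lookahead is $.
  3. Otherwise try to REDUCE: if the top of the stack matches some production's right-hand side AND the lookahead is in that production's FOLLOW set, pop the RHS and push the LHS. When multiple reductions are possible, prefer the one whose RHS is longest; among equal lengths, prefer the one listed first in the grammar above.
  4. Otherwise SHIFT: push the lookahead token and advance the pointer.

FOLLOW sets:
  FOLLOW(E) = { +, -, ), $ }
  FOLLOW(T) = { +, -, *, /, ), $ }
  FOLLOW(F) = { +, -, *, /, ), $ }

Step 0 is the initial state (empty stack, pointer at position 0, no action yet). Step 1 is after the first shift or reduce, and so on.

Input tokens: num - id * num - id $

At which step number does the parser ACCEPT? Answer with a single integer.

Step 1: shift num. Stack=[num] ptr=1 lookahead=- remaining=[- id * num - id $]
Step 2: reduce F->num. Stack=[F] ptr=1 lookahead=- remaining=[- id * num - id $]
Step 3: reduce T->F. Stack=[T] ptr=1 lookahead=- remaining=[- id * num - id $]
Step 4: reduce E->T. Stack=[E] ptr=1 lookahead=- remaining=[- id * num - id $]
Step 5: shift -. Stack=[E -] ptr=2 lookahead=id remaining=[id * num - id $]
Step 6: shift id. Stack=[E - id] ptr=3 lookahead=* remaining=[* num - id $]
Step 7: reduce F->id. Stack=[E - F] ptr=3 lookahead=* remaining=[* num - id $]
Step 8: reduce T->F. Stack=[E - T] ptr=3 lookahead=* remaining=[* num - id $]
Step 9: shift *. Stack=[E - T *] ptr=4 lookahead=num remaining=[num - id $]
Step 10: shift num. Stack=[E - T * num] ptr=5 lookahead=- remaining=[- id $]
Step 11: reduce F->num. Stack=[E - T * F] ptr=5 lookahead=- remaining=[- id $]
Step 12: reduce T->T * F. Stack=[E - T] ptr=5 lookahead=- remaining=[- id $]
Step 13: reduce E->E - T. Stack=[E] ptr=5 lookahead=- remaining=[- id $]
Step 14: shift -. Stack=[E -] ptr=6 lookahead=id remaining=[id $]
Step 15: shift id. Stack=[E - id] ptr=7 lookahead=$ remaining=[$]
Step 16: reduce F->id. Stack=[E - F] ptr=7 lookahead=$ remaining=[$]
Step 17: reduce T->F. Stack=[E - T] ptr=7 lookahead=$ remaining=[$]
Step 18: reduce E->E - T. Stack=[E] ptr=7 lookahead=$ remaining=[$]
Step 19: accept. Stack=[E] ptr=7 lookahead=$ remaining=[$]

Answer: 19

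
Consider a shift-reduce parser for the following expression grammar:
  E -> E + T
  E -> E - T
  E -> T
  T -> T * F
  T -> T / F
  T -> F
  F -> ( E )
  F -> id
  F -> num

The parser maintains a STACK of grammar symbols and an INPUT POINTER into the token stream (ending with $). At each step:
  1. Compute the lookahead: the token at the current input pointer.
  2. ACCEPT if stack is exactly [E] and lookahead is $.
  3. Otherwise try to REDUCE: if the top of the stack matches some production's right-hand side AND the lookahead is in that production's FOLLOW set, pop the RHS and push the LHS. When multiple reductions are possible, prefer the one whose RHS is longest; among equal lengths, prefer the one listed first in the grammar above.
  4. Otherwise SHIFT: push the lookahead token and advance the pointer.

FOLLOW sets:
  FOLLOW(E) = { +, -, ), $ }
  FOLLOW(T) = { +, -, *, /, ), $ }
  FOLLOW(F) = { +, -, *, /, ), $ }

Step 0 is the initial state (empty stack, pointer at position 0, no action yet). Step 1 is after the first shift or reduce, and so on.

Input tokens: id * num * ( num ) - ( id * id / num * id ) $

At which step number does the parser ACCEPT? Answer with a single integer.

Step 1: shift id. Stack=[id] ptr=1 lookahead=* remaining=[* num * ( num ) - ( id * id / num * id ) $]
Step 2: reduce F->id. Stack=[F] ptr=1 lookahead=* remaining=[* num * ( num ) - ( id * id / num * id ) $]
Step 3: reduce T->F. Stack=[T] ptr=1 lookahead=* remaining=[* num * ( num ) - ( id * id / num * id ) $]
Step 4: shift *. Stack=[T *] ptr=2 lookahead=num remaining=[num * ( num ) - ( id * id / num * id ) $]
Step 5: shift num. Stack=[T * num] ptr=3 lookahead=* remaining=[* ( num ) - ( id * id / num * id ) $]
Step 6: reduce F->num. Stack=[T * F] ptr=3 lookahead=* remaining=[* ( num ) - ( id * id / num * id ) $]
Step 7: reduce T->T * F. Stack=[T] ptr=3 lookahead=* remaining=[* ( num ) - ( id * id / num * id ) $]
Step 8: shift *. Stack=[T *] ptr=4 lookahead=( remaining=[( num ) - ( id * id / num * id ) $]
Step 9: shift (. Stack=[T * (] ptr=5 lookahead=num remaining=[num ) - ( id * id / num * id ) $]
Step 10: shift num. Stack=[T * ( num] ptr=6 lookahead=) remaining=[) - ( id * id / num * id ) $]
Step 11: reduce F->num. Stack=[T * ( F] ptr=6 lookahead=) remaining=[) - ( id * id / num * id ) $]
Step 12: reduce T->F. Stack=[T * ( T] ptr=6 lookahead=) remaining=[) - ( id * id / num * id ) $]
Step 13: reduce E->T. Stack=[T * ( E] ptr=6 lookahead=) remaining=[) - ( id * id / num * id ) $]
Step 14: shift ). Stack=[T * ( E )] ptr=7 lookahead=- remaining=[- ( id * id / num * id ) $]
Step 15: reduce F->( E ). Stack=[T * F] ptr=7 lookahead=- remaining=[- ( id * id / num * id ) $]
Step 16: reduce T->T * F. Stack=[T] ptr=7 lookahead=- remaining=[- ( id * id / num * id ) $]
Step 17: reduce E->T. Stack=[E] ptr=7 lookahead=- remaining=[- ( id * id / num * id ) $]
Step 18: shift -. Stack=[E -] ptr=8 lookahead=( remaining=[( id * id / num * id ) $]
Step 19: shift (. Stack=[E - (] ptr=9 lookahead=id remaining=[id * id / num * id ) $]
Step 20: shift id. Stack=[E - ( id] ptr=10 lookahead=* remaining=[* id / num * id ) $]
Step 21: reduce F->id. Stack=[E - ( F] ptr=10 lookahead=* remaining=[* id / num * id ) $]
Step 22: reduce T->F. Stack=[E - ( T] ptr=10 lookahead=* remaining=[* id / num * id ) $]
Step 23: shift *. Stack=[E - ( T *] ptr=11 lookahead=id remaining=[id / num * id ) $]
Step 24: shift id. Stack=[E - ( T * id] ptr=12 lookahead=/ remaining=[/ num * id ) $]
Step 25: reduce F->id. Stack=[E - ( T * F] ptr=12 lookahead=/ remaining=[/ num * id ) $]
Step 26: reduce T->T * F. Stack=[E - ( T] ptr=12 lookahead=/ remaining=[/ num * id ) $]
Step 27: shift /. Stack=[E - ( T /] ptr=13 lookahead=num remaining=[num * id ) $]
Step 28: shift num. Stack=[E - ( T / num] ptr=14 lookahead=* remaining=[* id ) $]
Step 29: reduce F->num. Stack=[E - ( T / F] ptr=14 lookahead=* remaining=[* id ) $]
Step 30: reduce T->T / F. Stack=[E - ( T] ptr=14 lookahead=* remaining=[* id ) $]
Step 31: shift *. Stack=[E - ( T *] ptr=15 lookahead=id remaining=[id ) $]
Step 32: shift id. Stack=[E - ( T * id] ptr=16 lookahead=) remaining=[) $]
Step 33: reduce F->id. Stack=[E - ( T * F] ptr=16 lookahead=) remaining=[) $]
Step 34: reduce T->T * F. Stack=[E - ( T] ptr=16 lookahead=) remaining=[) $]
Step 35: reduce E->T. Stack=[E - ( E] ptr=16 lookahead=) remaining=[) $]
Step 36: shift ). Stack=[E - ( E )] ptr=17 lookahead=$ remaining=[$]
Step 37: reduce F->( E ). Stack=[E - F] ptr=17 lookahead=$ remaining=[$]
Step 38: reduce T->F. Stack=[E - T] ptr=17 lookahead=$ remaining=[$]
Step 39: reduce E->E - T. Stack=[E] ptr=17 lookahead=$ remaining=[$]
Step 40: accept. Stack=[E] ptr=17 lookahead=$ remaining=[$]

Answer: 40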